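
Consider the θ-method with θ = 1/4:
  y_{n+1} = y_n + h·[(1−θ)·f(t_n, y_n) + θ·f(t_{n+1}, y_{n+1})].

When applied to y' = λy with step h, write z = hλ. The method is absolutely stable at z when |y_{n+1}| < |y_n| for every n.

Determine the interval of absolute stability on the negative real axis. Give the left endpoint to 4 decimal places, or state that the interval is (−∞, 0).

z∈(-4.0000,0).

On y'=λy, z=hλ:
  y_{n+1} = y_n + z·[3/4·y_n + 1/4·y_{n+1}] ⇒ (1 − 1/4z)y_{n+1} = (1 + 3/4z)y_n
  ⇒ R(z) = (1 + 3/4z)/(1 − 1/4z).

Boundary: |R(x)|=1, x<0.
x=-1.44: |R|=0.0588
R=−1: 1+3/4x = −1+1/4x ⇒ -1/2x=2 ⇒ x=2/(-1/2)=-4.0000
Confirm numerically:
  x=-3.165: |R|=0.76692 <1
  x=-2.740: |R|=0.62611 <1
  x=-2.657: |R|=0.59651 <1
  x=-4.207: |R|=1.05044 >1
  x=-4.154: |R|=1.03777 >1
So |R|<1 on (-4.0000, 0).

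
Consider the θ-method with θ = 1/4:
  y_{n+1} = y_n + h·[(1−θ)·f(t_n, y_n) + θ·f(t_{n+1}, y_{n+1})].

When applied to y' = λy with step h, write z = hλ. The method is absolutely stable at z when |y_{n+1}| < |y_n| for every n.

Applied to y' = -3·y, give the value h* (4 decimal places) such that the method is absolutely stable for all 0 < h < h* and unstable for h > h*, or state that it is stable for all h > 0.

Set f=λy, z=hλ:
  y_{n+1} = y_n + z·[3/4·y_n + 1/4·y_{n+1}] ⇒ (1 − 1/4z)y_{n+1} = (1 + 3/4z)y_n
  Hence R(z) = (1 + 3/4z)/(1 − 1/4z).

Boundary: |R(x)|=1, x<0.
x=-0.99: |R|=0.2064
R=−1: 1+3/4x = −1+1/4x ⇒ -1/2x=2 ⇒ x=2/(-1/2)=-4.0000
Confirm numerically:
  x=-3.790: |R|=0.94608 <1
  x=-2.856: |R|=0.66628 <1
  x=-2.660: |R|=0.59760 <1
  x=-2.183: |R|=0.41226 <1
  x=-4.512: |R|=1.12030 >1
  x=-4.233: |R|=1.05660 >1
Interval (-4.0000, 0).

(-4.0000,0); λ=-3 ⇒ h* = (4)/3 = 1.3333.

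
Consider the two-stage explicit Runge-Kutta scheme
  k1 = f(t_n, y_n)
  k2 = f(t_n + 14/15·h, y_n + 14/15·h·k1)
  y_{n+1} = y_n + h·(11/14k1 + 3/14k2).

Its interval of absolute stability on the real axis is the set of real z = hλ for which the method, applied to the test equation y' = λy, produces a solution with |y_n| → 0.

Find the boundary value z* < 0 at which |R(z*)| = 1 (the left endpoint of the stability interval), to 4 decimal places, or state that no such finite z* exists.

z* = -5.0000.

With y'=λy (z=hλ):
  k1=λy_n ⇒ h·k1=z·y_n;  k2=λ(1+14/15z)y_n ⇒ h·k2=z(1+14/15z)y_n
  y_{n+1}/y_n = 1 + 11/14z + 3/14z(1+14/15z) = 1 + z + 1/5z²
  R(z) = 1 + z + 1/5z².

Boundary: |R(x)|=1, x<0.
x=-0.51: |R|=0.5420
R=1: x+1/5x²=0 ⇒ x=−5=-5.0000; min R=1−1/(4·1/5)=-0.2500>−1
Confirm numerically:
  x=-4.232: |R|=0.34996 <1
  x=-4.068: |R|=0.24172 <1
  x=-3.627: |R|=0.00403 <1
  x=-3.025: |R|=0.19487 <1
  x=-5.450: |R|=1.49050 >1
  x=-5.050: |R|=1.05050 >1
Stable set (-5.0000, 0).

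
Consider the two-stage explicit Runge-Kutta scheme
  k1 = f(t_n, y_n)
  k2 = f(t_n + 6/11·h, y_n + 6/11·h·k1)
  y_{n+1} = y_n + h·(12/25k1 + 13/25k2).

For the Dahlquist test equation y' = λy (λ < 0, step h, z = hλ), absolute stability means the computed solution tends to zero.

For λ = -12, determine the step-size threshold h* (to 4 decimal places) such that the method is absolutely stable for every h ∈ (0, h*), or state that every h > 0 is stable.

With y'=λy (z=hλ):
  k1=λy_n ⇒ h·k1=z·y_n;  k2=λ(1+6/11z)y_n ⇒ h·k2=z(1+6/11z)y_n
  y_{n+1}/y_n = 1 + 12/25z + 13/25z(1+6/11z) = 1 + z + 78/275z²
  Hence R(z) = 1 + z + 78/275z².

Solve |R(x)|<1 on ℝ⁻.
x=-0.67: |R|=0.4573
R=1: x+78/275x²=0 ⇒ x=−275/78=-3.5256; min R=1−1/(4·78/275)=0.1186>−1
Confirm numerically:
  x=-3.286: |R|=0.77665 <1
  x=-2.547: |R|=0.29301 <1
  x=-1.651: |R|=0.12214 <1
  x=-3.928: |R|=1.44828 >1
  x=-3.905: |R|=1.42018 >1
  x=-3.717: |R|=1.20175 >1
Stable set (-3.5256, 0).

(-3.5256,0); λ=-12 ⇒ h* = (275/78)/12 = 0.2938.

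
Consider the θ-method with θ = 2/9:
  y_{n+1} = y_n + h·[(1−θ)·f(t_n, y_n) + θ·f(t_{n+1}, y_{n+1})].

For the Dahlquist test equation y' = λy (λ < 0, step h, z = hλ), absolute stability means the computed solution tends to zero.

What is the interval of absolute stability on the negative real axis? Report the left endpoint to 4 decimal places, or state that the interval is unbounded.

Test eqn y'=λy, z=hλ:
  y_{n+1} = y_n + z·[7/9·y_n + 2/9·y_{n+1}] ⇒ (1 − 2/9z)y_{n+1} = (1 + 7/9z)y_n
  so R(z) = (1 + 7/9z)/(1 − 2/9z).

Find x<0 with |R(x)|<1.
x=-1.44: |R|=0.0909
R=−1: 1+7/9x = −1+2/9x ⇒ -5/9x=2 ⇒ x=2/(-5/9)=-3.6000
Confirm numerically:
  x=-3.367: |R|=0.92596 <1
  x=-3.180: |R|=0.86328 <1
  x=-2.547: |R|=0.62644 <1
  x=-3.942: |R|=1.10128 >1
  x=-3.827: |R|=1.06815 >1
Interval (-3.6000, 0).

(-3.6000, 0).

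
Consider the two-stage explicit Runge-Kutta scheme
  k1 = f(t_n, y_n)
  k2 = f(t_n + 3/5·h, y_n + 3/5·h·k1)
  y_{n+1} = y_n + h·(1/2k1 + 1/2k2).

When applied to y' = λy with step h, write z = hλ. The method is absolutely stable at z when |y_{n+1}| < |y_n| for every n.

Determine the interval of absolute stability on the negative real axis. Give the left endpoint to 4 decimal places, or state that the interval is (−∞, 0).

(-3.3333, 0).

With y'=λy (z=hλ):
  k1=λy_n ⇒ h·k1=z·y_n;  k2=λ(1+3/5z)y_n ⇒ h·k2=z(1+3/5z)y_n
  y_{n+1}/y_n = 1 + 1/2z + 1/2z(1+3/5z) = 1 + z + 3/10z²
  R(z) = 1 + z + 3/10z².

Boundary: |R(x)|=1, x<0.
x=-1.35: |R|=0.1967
R=1: x+3/10x²=0 ⇒ x=−10/3=-3.3333; min R=1−1/(4·3/10)=0.1667>−1
Confirm numerically:
  x=-2.684: |R|=0.47716 <1
  x=-1.527: |R|=0.17252 <1
  x=-1.432: |R|=0.18319 <1
  x=-3.772: |R|=1.49640 >1
  x=-3.531: |R|=1.20939 >1
Stable set (-3.3333, 0).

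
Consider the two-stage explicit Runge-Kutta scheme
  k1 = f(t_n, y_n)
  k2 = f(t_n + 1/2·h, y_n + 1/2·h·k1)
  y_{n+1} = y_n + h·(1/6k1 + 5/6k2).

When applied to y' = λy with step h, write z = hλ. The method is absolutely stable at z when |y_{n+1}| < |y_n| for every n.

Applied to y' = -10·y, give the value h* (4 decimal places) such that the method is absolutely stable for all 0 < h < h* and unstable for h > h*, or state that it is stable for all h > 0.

With y'=λy (z=hλ):
  k1=λy_n ⇒ h·k1=z·y_n;  k2=λ(1+1/2z)y_n ⇒ h·k2=z(1+1/2z)y_n
  y_{n+1}/y_n = 1 + 1/6z + 5/6z(1+1/2z) = 1 + z + 5/12z²
  R(z) = 1 + z + 5/12z².

Solve |R(x)|<1 on ℝ⁻.
x=-1.16: |R|=0.4007
R=1: x+5/12x²=0 ⇒ x=−12/5=-2.4000; min R=1−1/(4·5/12)=0.4000>−1
Confirm numerically:
  x=-2.005: |R|=0.67001 <1
  x=-1.747: |R|=0.52467 <1
  x=-1.654: |R|=0.48588 <1
  x=-2.813: |R|=1.48407 >1
  x=-2.591: |R|=1.20620 >1
  x=-2.496: |R|=1.09984 >1
Interval (-2.4000, 0).

(-2.4000,0); λ=-10 ⇒ h* = (12/5)/10 = 0.2400.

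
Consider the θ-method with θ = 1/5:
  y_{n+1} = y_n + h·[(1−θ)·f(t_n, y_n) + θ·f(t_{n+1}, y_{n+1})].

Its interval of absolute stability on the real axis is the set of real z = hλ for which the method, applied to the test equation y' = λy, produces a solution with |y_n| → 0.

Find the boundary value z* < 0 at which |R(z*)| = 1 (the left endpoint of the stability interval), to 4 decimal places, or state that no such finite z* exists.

z* = -3.3333.

On y'=λy, z=hλ:
  y_{n+1} = y_n + z·[4/5·y_n + 1/5·y_{n+1}] ⇒ (1 − 1/5z)y_{n+1} = (1 + 4/5z)y_n
  ⇒ R(z) = (1 + 4/5z)/(1 − 1/5z).

Boundary: |R(x)|=1, x<0.
x=-0.64: |R|=0.4326
R=−1: 1+4/5x = −1+1/5x ⇒ -3/5x=2 ⇒ x=2/(-3/5)=-3.3333
Confirm numerically:
  x=-2.570: |R|=0.69749 <1
  x=-2.083: |R|=0.47042 <1
  x=-1.396: |R|=0.09131 <1
  x=-3.689: |R|=1.12280 >1
  x=-3.602: |R|=1.09370 >1
  x=-3.564: |R|=1.08080 >1
Stable set (-3.3333, 0).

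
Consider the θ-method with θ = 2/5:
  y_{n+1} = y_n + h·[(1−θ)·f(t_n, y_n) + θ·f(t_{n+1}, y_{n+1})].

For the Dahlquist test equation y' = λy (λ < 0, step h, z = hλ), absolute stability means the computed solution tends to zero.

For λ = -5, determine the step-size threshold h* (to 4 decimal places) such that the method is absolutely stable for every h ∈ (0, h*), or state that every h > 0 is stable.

On y'=λy, z=hλ:
  y_{n+1} = y_n + z·[3/5·y_n + 2/5·y_{n+1}] ⇒ (1 − 2/5z)y_{n+1} = (1 + 3/5z)y_n
  Hence R(z) = (1 + 3/5z)/(1 − 2/5z).

Boundary: |R(x)|=1, x<0.
x=-0.66: |R|=0.4778
R=−1: 1+3/5x = −1+2/5x ⇒ -1/5x=2 ⇒ x=2/(-1/5)=-10.0000
Confirm numerically:
  x=-7.967: |R|=0.90289 <1
  x=-7.703: |R|=0.88744 <1
  x=-4.854: |R|=0.65012 <1
  x=-10.535: |R|=1.02052 >1
  x=-10.410: |R|=1.01588 >1
So |R|<1 on (-10.0000, 0).

(-10.0000,0); λ=-5 ⇒ h* = (10)/5 = 2.0000.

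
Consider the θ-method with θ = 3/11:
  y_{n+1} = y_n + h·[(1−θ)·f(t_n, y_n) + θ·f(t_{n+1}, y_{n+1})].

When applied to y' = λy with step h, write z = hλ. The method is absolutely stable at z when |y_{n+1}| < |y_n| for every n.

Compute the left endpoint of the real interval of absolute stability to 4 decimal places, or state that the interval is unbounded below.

Set f=λy, z=hλ:
  y_{n+1} = y_n + z·[8/11·y_n + 3/11·y_{n+1}] ⇒ (1 − 3/11z)y_{n+1} = (1 + 8/11z)y_n
  R(z) = (1 + 8/11z)/(1 − 3/11z).

Find x<0 with |R(x)|<1.
x=-1.12: |R|=0.1421
R=−1: 1+8/11x = −1+3/11x ⇒ -5/11x=2 ⇒ x=2/(-5/11)=-4.4000
Confirm numerically:
  x=-4.150: |R|=0.94670 <1
  x=-3.221: |R|=0.71471 <1
  x=-2.695: |R|=0.55331 <1
  x=-2.271: |R|=0.40240 <1
  x=-4.855: |R|=1.08899 >1
  x=-4.818: |R|=1.08211 >1
  x=-4.439: |R|=1.00802 >1
Stable set (-4.4000, 0).

z* = -4.4000.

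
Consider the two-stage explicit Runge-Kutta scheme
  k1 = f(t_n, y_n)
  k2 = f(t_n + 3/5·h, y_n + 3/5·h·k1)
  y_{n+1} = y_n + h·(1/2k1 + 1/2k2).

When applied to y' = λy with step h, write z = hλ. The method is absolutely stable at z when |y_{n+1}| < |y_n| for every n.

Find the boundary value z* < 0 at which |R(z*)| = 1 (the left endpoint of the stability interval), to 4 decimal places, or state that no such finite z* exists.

z* = -3.3333.

With y'=λy (z=hλ):
  k1=λy_n ⇒ h·k1=z·y_n;  k2=λ(1+3/5z)y_n ⇒ h·k2=z(1+3/5z)y_n
  y_{n+1}/y_n = 1 + 1/2z + 1/2z(1+3/5z) = 1 + z + 3/10z²
  ⇒ R(z) = 1 + z + 3/10z².

Boundary: |R(x)|=1, x<0.
x=-1.43: |R|=0.1835
R=1: x+3/10x²=0 ⇒ x=−10/3=-3.3333; min R=1−1/(4·3/10)=0.1667>−1
Confirm numerically:
  x=-2.895: |R|=0.61931 <1
  x=-2.709: |R|=0.49260 <1
  x=-2.596: |R|=0.42576 <1
  x=-2.407: |R|=0.33109 <1
  x=-3.782: |R|=1.50906 >1
  x=-3.700: |R|=1.40700 >1
Stable set (-3.3333, 0).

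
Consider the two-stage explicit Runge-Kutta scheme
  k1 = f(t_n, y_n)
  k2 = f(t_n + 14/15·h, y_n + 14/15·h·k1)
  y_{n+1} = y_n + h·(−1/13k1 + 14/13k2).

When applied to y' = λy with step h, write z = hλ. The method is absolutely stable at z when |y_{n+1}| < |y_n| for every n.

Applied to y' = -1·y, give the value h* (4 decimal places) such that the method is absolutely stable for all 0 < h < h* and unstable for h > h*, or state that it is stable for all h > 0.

Test eqn y'=λy, z=hλ:
  k1=λy_n ⇒ h·k1=z·y_n;  k2=λ(1+14/15z)y_n ⇒ h·k2=z(1+14/15z)y_n
  y_{n+1}/y_n = 1 − 1/13z + 14/13z(1+14/15z) = 1 + z + 196/195z²
  R(z) = 1 + z + 196/195z².

Find x<0 with |R(x)|<1.
x=-1.1: |R|=1.1162
R=1: x+196/195x²=0 ⇒ x=−195/196=-0.9949; min R=1−1/(4·196/195)=0.7513>−1
Confirm numerically:
  x=-0.853: |R|=0.87834 <1
  x=-0.572: |R|=0.75686 <1
  x=-0.460: |R|=0.75269 <1
  x=-0.450: |R|=0.75354 <1
  x=-1.377: |R|=1.52885 >1
  x=-1.130: |R|=1.15345 >1
  x=-1.087: |R|=1.10063 >1
Interval (-0.9949, 0).

(-0.9949,0); λ=-1 ⇒ h* = (195/196)/1 = 0.9949.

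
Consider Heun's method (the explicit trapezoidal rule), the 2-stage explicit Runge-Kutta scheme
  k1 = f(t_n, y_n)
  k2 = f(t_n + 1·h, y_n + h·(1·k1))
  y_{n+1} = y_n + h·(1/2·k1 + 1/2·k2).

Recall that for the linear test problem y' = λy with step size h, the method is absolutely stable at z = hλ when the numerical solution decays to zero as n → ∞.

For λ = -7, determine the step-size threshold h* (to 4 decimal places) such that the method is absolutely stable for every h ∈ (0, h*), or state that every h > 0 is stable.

(-2.0000,0); λ=-7 ⇒ h* = 0.2857.

Test eqn y'=λy, z=hλ:
  order 2, 2-stage ⇒ R(z)=1+z+z^2/2
  (e.g. R(-1.14)=0.50980, |R|=0.50980)

Boundary: |R(x)|=1, x<0.
x=-1.14: |R|=0.5098
|R(-2.12)|=1.1272 |R(-2.01)|=1.0100 |R(-1.15)|=0.5112
Bisect:
  x_lo=-2.4638 |R|=1.5714  x_hi=-0.1719 |R|=0.8429
  mid=-1.31785 |R|=0.55051 →hi
  mid=-1.89083 |R|=0.89679 →hi
  mid=-2.17732 |R|=1.19305 →lo
  mid=-2.03408 |R|=1.03466 →lo
  mid=-1.96245 |R|=0.96316 →hi
  mid=-1.99827 |R|=0.99827 →hi
  mid=-2.01617 |R|=1.01630 →lo
  ...
  [-2.00008,-1.99994] ⇒ x*=-2.0000
Interval (-2.0000, 0).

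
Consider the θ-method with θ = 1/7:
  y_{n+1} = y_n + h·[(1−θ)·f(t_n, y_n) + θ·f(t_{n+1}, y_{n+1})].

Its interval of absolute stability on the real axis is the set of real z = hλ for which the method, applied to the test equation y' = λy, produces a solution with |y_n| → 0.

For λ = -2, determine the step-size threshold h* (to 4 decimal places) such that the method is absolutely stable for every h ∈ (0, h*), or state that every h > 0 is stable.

(-2.8000,0); λ=-2 ⇒ h* = (14/5)/2 = 1.4000.

Set f=λy, z=hλ:
  y_{n+1} = y_n + z·[6/7·y_n + 1/7·y_{n+1}] ⇒ (1 − 1/7z)y_{n+1} = (1 + 6/7z)y_n
  Hence R(z) = (1 + 6/7z)/(1 − 1/7z).

Solve |R(x)|<1 on ℝ⁻.
x=-0.96: |R|=0.1558
R=−1: 1+6/7x = −1+1/7x ⇒ -5/7x=2 ⇒ x=2/(-5/7)=-2.8000
Confirm numerically:
  x=-2.420: |R|=0.79830 <1
  x=-2.199: |R|=0.67333 <1
  x=-2.167: |R|=0.65474 <1
  x=-2.042: |R|=0.58084 <1
  x=-3.295: |R|=1.24041 >1
  x=-3.084: |R|=1.14082 >1
  x=-2.907: |R|=1.05400 >1
Stable set (-2.8000, 0).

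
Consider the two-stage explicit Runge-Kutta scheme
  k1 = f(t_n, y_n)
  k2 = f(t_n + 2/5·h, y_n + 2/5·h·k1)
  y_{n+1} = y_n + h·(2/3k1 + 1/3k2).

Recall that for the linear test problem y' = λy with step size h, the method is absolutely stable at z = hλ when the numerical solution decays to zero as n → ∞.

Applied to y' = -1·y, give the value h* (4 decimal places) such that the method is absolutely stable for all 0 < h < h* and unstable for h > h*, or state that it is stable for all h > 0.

With y'=λy (z=hλ):
  k1=λy_n ⇒ h·k1=z·y_n;  k2=λ(1+2/5z)y_n ⇒ h·k2=z(1+2/5z)y_n
  y_{n+1}/y_n = 1 + 2/3z + 1/3z(1+2/5z) = 1 + z + 2/15z²
  so R(z) = 1 + z + 2/15z².

Need |R(x)|<1, x<0.
x=-0.8: |R|=0.2853
R=1: x+2/15x²=0 ⇒ x=−15/2=-7.5000; min R=1−1/(4·2/15)=-0.8750>−1
Confirm numerically:
  x=-7.007: |R|=0.53941 <1
  x=-6.424: |R|=0.07837 <1
  x=-6.344: |R|=0.02218 <1
  x=-4.584: |R|=0.78226 <1
  x=-7.870: |R|=1.38825 >1
  x=-7.820: |R|=1.33365 >1
  x=-7.641: |R|=1.14365 >1
Interval (-7.5000, 0).

(-7.5000,0); λ=-1 ⇒ h* = (15/2)/1 = 7.5000.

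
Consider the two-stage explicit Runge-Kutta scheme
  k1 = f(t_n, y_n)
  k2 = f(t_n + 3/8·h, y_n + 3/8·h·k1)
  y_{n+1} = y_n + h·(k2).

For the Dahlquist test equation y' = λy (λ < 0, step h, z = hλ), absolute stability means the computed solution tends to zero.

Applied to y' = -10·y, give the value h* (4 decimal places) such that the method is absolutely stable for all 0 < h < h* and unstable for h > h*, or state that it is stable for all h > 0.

With y'=λy (z=hλ):
  k1=λy_n ⇒ h·k1=z·y_n;  k2=λ(1+3/8z)y_n ⇒ h·k2=z(1+3/8z)y_n
  y_{n+1}/y_n = 1 + z(1+3/8z) = 1 + z + 3/8z²
  ⇒ R(z) = 1 + z + 3/8z².

Solve |R(x)|<1 on ℝ⁻.
x=-1.49: |R|=0.3425
R=1: x+3/8x²=0 ⇒ x=−8/3=-2.6667; min R=1−1/(4·3/8)=0.3333>−1
Confirm numerically:
  x=-2.566: |R|=0.90313 <1
  x=-2.403: |R|=0.76240 <1
  x=-1.627: |R|=0.36567 <1
  x=-3.016: |R|=1.39510 >1
  x=-2.999: |R|=1.37375 >1
So |R|<1 on (-2.6667, 0).

(-2.6667,0); λ=-10 ⇒ h* = (8/3)/10 = 0.2667.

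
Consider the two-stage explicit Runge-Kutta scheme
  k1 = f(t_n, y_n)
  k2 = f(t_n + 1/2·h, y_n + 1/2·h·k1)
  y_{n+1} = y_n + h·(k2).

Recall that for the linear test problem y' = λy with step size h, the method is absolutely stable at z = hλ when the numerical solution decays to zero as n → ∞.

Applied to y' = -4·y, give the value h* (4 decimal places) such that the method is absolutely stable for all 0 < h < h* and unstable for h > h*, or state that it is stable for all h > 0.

Test eqn y'=λy, z=hλ:
  k1=λy_n ⇒ h·k1=z·y_n;  k2=λ(1+1/2z)y_n ⇒ h·k2=z(1+1/2z)y_n
  y_{n+1}/y_n = 1 + z(1+1/2z) = 1 + z + 1/2z²
  ⇒ R(z) = 1 + z + 1/2z².

Boundary: |R(x)|=1, x<0.
x=-0.56: |R|=0.5968
R=1: x+1/2x²=0 ⇒ x=−2=-2.0000; min R=1−1/(4·1/2)=0.5000>−1
Confirm numerically:
  x=-1.527: |R|=0.63886 <1
  x=-1.488: |R|=0.61907 <1
  x=-0.988: |R|=0.50007 <1
  x=-0.901: |R|=0.50490 <1
  x=-2.203: |R|=1.22360 >1
  x=-2.139: |R|=1.14866 >1
So |R|<1 on (-2.0000, 0).

(-2.0000,0); λ=-4 ⇒ h* = (2)/4 = 0.5000.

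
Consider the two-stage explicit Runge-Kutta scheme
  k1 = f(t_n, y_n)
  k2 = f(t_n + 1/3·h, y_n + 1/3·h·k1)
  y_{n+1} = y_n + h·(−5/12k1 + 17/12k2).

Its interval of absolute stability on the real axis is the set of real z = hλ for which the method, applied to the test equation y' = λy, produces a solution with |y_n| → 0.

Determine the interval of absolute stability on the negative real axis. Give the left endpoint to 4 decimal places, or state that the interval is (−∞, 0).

(-2.1176, 0).

Test eqn y'=λy, z=hλ:
  k1=λy_n ⇒ h·k1=z·y_n;  k2=λ(1+1/3z)y_n ⇒ h·k2=z(1+1/3z)y_n
  y_{n+1}/y_n = 1 − 5/12z + 17/12z(1+1/3z) = 1 + z + 17/36z²
  ⇒ R(z) = 1 + z + 17/36z².

Solve |R(x)|<1 on ℝ⁻.
x=-0.41: |R|=0.6694
R=1: x+17/36x²=0 ⇒ x=−36/17=-2.1176; min R=1−1/(4·17/36)=0.4706>−1
Confirm numerically:
  x=-2.064: |R|=0.94771 <1
  x=-2.063: |R|=0.94676 <1
  x=-1.397: |R|=0.52459 <1
  x=-1.019: |R|=0.47134 <1
  x=-2.686: |R|=1.72089 >1
  x=-2.567: |R|=1.54470 >1
  x=-2.562: |R|=1.53759 >1
Interval (-2.1176, 0).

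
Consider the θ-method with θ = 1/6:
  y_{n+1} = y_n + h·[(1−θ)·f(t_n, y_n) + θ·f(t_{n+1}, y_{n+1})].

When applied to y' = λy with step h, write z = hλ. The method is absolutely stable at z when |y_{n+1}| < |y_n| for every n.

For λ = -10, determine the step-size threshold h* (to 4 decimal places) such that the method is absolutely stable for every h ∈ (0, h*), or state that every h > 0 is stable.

(-3.0000,0); λ=-10 ⇒ h* = (3)/10 = 0.3000.

On y'=λy, z=hλ:
  y_{n+1} = y_n + z·[5/6·y_n + 1/6·y_{n+1}] ⇒ (1 − 1/6z)y_{n+1} = (1 + 5/6z)y_n
  R(z) = (1 + 5/6z)/(1 − 1/6z).

Need |R(x)|<1, x<0.
x=-0.39: |R|=0.6338
R=−1: 1+5/6x = −1+1/6x ⇒ -2/3x=2 ⇒ x=2/(-2/3)=-3.0000
Confirm numerically:
  x=-2.610: |R|=0.81882 <1
  x=-1.906: |R|=0.44650 <1
  x=-1.667: |R|=0.30455 <1
  x=-3.104: |R|=1.04569 >1
  x=-3.021: |R|=1.00931 >1
So |R|<1 on (-3.0000, 0).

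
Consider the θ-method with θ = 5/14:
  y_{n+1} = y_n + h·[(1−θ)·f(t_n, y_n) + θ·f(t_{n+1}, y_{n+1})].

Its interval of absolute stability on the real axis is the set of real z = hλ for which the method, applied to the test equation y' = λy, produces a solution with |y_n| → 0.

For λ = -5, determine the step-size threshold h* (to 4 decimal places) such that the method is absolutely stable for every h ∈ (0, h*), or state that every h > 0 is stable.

(-7.0000,0); λ=-5 ⇒ h* = (7)/5 = 1.4000.

On y'=λy, z=hλ:
  y_{n+1} = y_n + z·[9/14·y_n + 5/14·y_{n+1}] ⇒ (1 − 5/14z)y_{n+1} = (1 + 9/14z)y_n
  so R(z) = (1 + 9/14z)/(1 − 5/14z).

Solve |R(x)|<1 on ℝ⁻.
x=-1.68: |R|=0.0500
R=−1: 1+9/14x = −1+5/14x ⇒ -2/7x=2 ⇒ x=2/(-2/7)=-7.0000
Confirm numerically:
  x=-6.665: |R|=0.97169 <1
  x=-6.251: |R|=0.93380 <1
  x=-5.666: |R|=0.87394 <1
  x=-5.264: |R|=0.82778 <1
  x=-7.395: |R|=1.03100 >1
  x=-7.234: |R|=1.01866 >1
  x=-7.082: |R|=1.00664 >1
Stable set (-7.0000, 0).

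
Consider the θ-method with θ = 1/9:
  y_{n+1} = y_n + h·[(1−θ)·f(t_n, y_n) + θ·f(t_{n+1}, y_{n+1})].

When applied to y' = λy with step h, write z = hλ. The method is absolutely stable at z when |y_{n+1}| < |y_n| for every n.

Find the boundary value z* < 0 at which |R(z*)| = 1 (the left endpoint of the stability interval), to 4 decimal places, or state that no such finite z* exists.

left endpoint -2.5714.

Test eqn y'=λy, z=hλ:
  y_{n+1} = y_n + z·[8/9·y_n + 1/9·y_{n+1}] ⇒ (1 − 1/9z)y_{n+1} = (1 + 8/9z)y_n
  so R(z) = (1 + 8/9z)/(1 − 1/9z).

Boundary: |R(x)|=1, x<0.
x=-1.19: |R|=0.0510
R=−1: 1+8/9x = −1+1/9x ⇒ -7/9x=2 ⇒ x=2/(-7/9)=-2.5714
Confirm numerically:
  x=-2.112: |R|=0.71058 <1
  x=-1.972: |R|=0.61757 <1
  x=-1.939: |R|=0.59530 <1
  x=-1.930: |R|=0.58920 <1
  x=-3.159: |R|=1.33827 >1
  x=-2.809: |R|=1.14082 >1
  x=-2.767: |R|=1.11634 >1
Interval (-2.5714, 0).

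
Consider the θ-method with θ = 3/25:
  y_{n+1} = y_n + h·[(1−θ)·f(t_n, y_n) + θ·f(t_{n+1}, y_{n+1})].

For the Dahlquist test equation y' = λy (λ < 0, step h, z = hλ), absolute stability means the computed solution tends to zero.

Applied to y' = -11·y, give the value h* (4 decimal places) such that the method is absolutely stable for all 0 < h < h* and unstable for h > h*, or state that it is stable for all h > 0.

(-2.6316,0); λ=-11 ⇒ h* = (50/19)/11 = 0.2392.

Set f=λy, z=hλ:
  y_{n+1} = y_n + z·[22/25·y_n + 3/25·y_{n+1}] ⇒ (1 − 3/25z)y_{n+1} = (1 + 22/25z)y_n
  so R(z) = (1 + 22/25z)/(1 − 3/25z).

Boundary: |R(x)|=1, x<0.
x=-1.62: |R|=0.3563
R=−1: 1+22/25x = −1+3/25x ⇒ -19/25x=2 ⇒ x=2/(-19/25)=-2.6316
Confirm numerically:
  x=-2.307: |R|=0.80680 <1
  x=-1.797: |R|=0.47823 <1
  x=-1.774: |R|=0.46263 <1
  x=-2.726: |R|=1.05407 >1
  x=-2.694: |R|=1.03585 >1
  x=-2.654: |R|=1.01292 >1
So |R|<1 on (-2.6316, 0).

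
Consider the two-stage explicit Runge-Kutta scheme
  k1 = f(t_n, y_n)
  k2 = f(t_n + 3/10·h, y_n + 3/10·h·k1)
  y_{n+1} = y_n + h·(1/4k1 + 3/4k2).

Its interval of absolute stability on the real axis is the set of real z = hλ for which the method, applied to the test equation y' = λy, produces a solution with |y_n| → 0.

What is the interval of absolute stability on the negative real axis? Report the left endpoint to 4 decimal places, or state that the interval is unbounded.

Test eqn y'=λy, z=hλ:
  k1=λy_n ⇒ h·k1=z·y_n;  k2=λ(1+3/10z)y_n ⇒ h·k2=z(1+3/10z)y_n
  y_{n+1}/y_n = 1 + 1/4z + 3/4z(1+3/10z) = 1 + z + 9/40z²
  Hence R(z) = 1 + z + 9/40z².

Find x<0 with |R(x)|<1.
x=-0.35: |R|=0.6776
R=1: x+9/40x²=0 ⇒ x=−40/9=-4.4444; min R=1−1/(4·9/40)=-0.1111>−1
Confirm numerically:
  x=-3.562: |R|=0.29276 <1
  x=-3.041: |R|=0.03973 <1
  x=-3.003: |R|=0.02605 <1
  x=-4.809: |R|=1.39446 >1
  x=-4.743: |R|=1.31861 >1
  x=-4.562: |R|=1.12066 >1
Interval (-4.4444, 0).

z∈(-4.4444,0).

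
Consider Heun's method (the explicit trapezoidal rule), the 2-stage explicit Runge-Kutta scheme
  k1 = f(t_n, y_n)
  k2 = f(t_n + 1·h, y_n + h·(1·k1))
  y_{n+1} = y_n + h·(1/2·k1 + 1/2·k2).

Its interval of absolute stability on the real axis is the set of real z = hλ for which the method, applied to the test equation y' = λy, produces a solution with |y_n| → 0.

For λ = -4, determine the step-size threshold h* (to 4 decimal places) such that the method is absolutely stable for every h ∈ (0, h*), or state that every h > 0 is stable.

Set f=λy, z=hλ:
  order 2, 2-stage ⇒ R(z)=1+z+z^2/2
  (e.g. R(-0.73)=0.53645, |R|=0.53645)

Need |R(x)|<1, x<0.
x=-0.73: |R|=0.5364
|R(-1.76)|=0.7888 |R(-1.47)|=0.6104 |R(-1.13)|=0.5085
Bisect:
  x_lo=-2.3213 |R|=1.3729  x_hi=-0.3074 |R|=0.7398
  mid=-1.31438 |R|=0.54942 →hi
  mid=-1.81785 |R|=0.83444 →hi
  mid=-2.06958 |R|=1.07200 →lo
  mid=-1.94372 |R|=0.94530 →hi
  mid=-2.00665 |R|=1.00667 →lo
  mid=-1.97518 |R|=0.97549 →hi
  mid=-1.99092 |R|=0.99096 →hi
  ...
  [-2.00001,-1.99989] ⇒ x*=-2.0000
So |R|<1 on (-2.0000, 0).

(-2.0000,0); λ=-4 ⇒ h* = 0.5000.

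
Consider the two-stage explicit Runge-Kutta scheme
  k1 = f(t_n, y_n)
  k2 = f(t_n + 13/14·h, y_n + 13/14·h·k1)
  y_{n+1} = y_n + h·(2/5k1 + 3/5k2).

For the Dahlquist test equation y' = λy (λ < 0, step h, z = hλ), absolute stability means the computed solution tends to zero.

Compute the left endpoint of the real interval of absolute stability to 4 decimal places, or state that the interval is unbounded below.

With y'=λy (z=hλ):
  k1=λy_n ⇒ h·k1=z·y_n;  k2=λ(1+13/14z)y_n ⇒ h·k2=z(1+13/14z)y_n
  y_{n+1}/y_n = 1 + 2/5z + 3/5z(1+13/14z) = 1 + z + 39/70z²
  ⇒ R(z) = 1 + z + 39/70z².

Boundary: |R(x)|=1, x<0.
x=-0.43: |R|=0.6730
R=1: x+39/70x²=0 ⇒ x=−70/39=-1.7949; min R=1−1/(4·39/70)=0.5513>−1
Confirm numerically:
  x=-1.530: |R|=0.77422 <1
  x=-0.787: |R|=0.55808 <1
  x=-0.740: |R|=0.56509 <1
  x=-0.723: |R|=0.56823 <1
  x=-2.045: |R|=1.28499 >1
  x=-1.970: |R|=1.19222 >1
  x=-1.957: |R|=1.17677 >1
Stable set (-1.7949, 0).

left endpoint -1.7949.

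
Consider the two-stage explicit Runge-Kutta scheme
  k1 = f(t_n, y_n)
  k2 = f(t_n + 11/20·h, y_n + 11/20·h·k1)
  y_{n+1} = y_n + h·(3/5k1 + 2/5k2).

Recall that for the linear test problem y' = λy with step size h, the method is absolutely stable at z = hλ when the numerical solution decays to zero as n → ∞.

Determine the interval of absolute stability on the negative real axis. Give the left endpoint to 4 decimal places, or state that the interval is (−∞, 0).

z∈(-4.5455,0).

With y'=λy (z=hλ):
  k1=λy_n ⇒ h·k1=z·y_n;  k2=λ(1+11/20z)y_n ⇒ h·k2=z(1+11/20z)y_n
  y_{n+1}/y_n = 1 + 3/5z + 2/5z(1+11/20z) = 1 + z + 11/50z²
  so R(z) = 1 + z + 11/50z².

Find x<0 with |R(x)|<1.
x=-0.37: |R|=0.6601
R=1: x+11/50x²=0 ⇒ x=−50/11=-4.5455; min R=1−1/(4·11/50)=-0.1364>−1
Confirm numerically:
  x=-4.036: |R|=0.54765 <1
  x=-3.098: |R|=0.01347 <1
  x=-2.503: |R|=0.12470 <1
  x=-4.989: |R|=1.48683 >1
  x=-4.898: |R|=1.37989 >1
  x=-4.695: |R|=1.15447 >1
Stable set (-4.5455, 0).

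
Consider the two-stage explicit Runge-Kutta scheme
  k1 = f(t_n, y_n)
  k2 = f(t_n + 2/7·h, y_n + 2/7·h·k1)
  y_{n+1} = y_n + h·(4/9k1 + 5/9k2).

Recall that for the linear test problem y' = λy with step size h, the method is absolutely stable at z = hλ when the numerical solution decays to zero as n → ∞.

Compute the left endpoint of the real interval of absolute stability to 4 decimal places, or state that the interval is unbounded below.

On y'=λy, z=hλ:
  k1=λy_n ⇒ h·k1=z·y_n;  k2=λ(1+2/7z)y_n ⇒ h·k2=z(1+2/7z)y_n
  y_{n+1}/y_n = 1 + 4/9z + 5/9z(1+2/7z) = 1 + z + 10/63z²
  R(z) = 1 + z + 10/63z².

Boundary: |R(x)|=1, x<0.
x=-1.41: |R|=0.0944
R=1: x+10/63x²=0 ⇒ x=−63/10=-6.3000; min R=1−1/(4·10/63)=-0.5750>−1
Confirm numerically:
  x=-6.239: |R|=0.93959 <1
  x=-5.400: |R|=0.22857 <1
  x=-5.327: |R|=0.17727 <1
  x=-5.110: |R|=0.03478 <1
  x=-6.593: |R|=1.30663 >1
  x=-6.450: |R|=1.15357 >1
  x=-6.339: |R|=1.03924 >1
So |R|<1 on (-6.3000, 0).

left endpoint -6.3000.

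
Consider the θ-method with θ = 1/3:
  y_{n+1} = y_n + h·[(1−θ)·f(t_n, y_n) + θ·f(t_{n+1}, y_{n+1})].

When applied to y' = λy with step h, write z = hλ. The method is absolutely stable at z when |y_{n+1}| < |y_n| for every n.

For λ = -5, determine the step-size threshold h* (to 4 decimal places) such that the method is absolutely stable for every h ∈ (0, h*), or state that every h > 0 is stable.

With y'=λy (z=hλ):
  y_{n+1} = y_n + z·[2/3·y_n + 1/3·y_{n+1}] ⇒ (1 − 1/3z)y_{n+1} = (1 + 2/3z)y_n
  ⇒ R(z) = (1 + 2/3z)/(1 − 1/3z).

Boundary: |R(x)|=1, x<0.
x=-1.7: |R|=0.0851
R=−1: 1+2/3x = −1+1/3x ⇒ -1/3x=2 ⇒ x=2/(-1/3)=-6.0000
Confirm numerically:
  x=-5.672: |R|=0.96218 <1
  x=-5.351: |R|=0.92228 <1
  x=-3.858: |R|=0.68766 <1
  x=-3.064: |R|=0.51583 <1
  x=-6.347: |R|=1.03712 >1
  x=-6.338: |R|=1.03620 >1
  x=-6.165: |R|=1.01800 >1
So |R|<1 on (-6.0000, 0).

(-6.0000,0); λ=-5 ⇒ h* = (6)/5 = 1.2000.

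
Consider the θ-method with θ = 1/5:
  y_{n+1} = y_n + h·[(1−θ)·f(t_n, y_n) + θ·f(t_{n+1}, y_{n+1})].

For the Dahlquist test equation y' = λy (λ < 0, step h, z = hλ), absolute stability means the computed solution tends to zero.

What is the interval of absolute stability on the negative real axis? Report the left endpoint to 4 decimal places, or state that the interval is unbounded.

(-3.3333, 0).

Test eqn y'=λy, z=hλ:
  y_{n+1} = y_n + z·[4/5·y_n + 1/5·y_{n+1}] ⇒ (1 − 1/5z)y_{n+1} = (1 + 4/5z)y_n
  ⇒ R(z) = (1 + 4/5z)/(1 − 1/5z).

Boundary: |R(x)|=1, x<0.
x=-1.48: |R|=0.1420
R=−1: 1+4/5x = −1+1/5x ⇒ -3/5x=2 ⇒ x=2/(-3/5)=-3.3333
Confirm numerically:
  x=-3.026: |R|=0.88512 <1
  x=-2.238: |R|=0.54601 <1
  x=-2.153: |R|=0.50496 <1
  x=-1.775: |R|=0.30996 <1
  x=-3.870: |R|=1.18151 >1
  x=-3.564: |R|=1.08080 >1
  x=-3.397: |R|=1.02275 >1
Interval (-3.3333, 0).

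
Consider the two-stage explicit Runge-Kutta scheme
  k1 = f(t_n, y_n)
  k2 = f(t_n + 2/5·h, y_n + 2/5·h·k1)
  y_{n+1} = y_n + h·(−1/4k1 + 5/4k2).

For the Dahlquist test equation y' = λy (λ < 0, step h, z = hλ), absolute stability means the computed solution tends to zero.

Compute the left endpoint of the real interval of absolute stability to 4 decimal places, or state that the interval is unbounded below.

Set f=λy, z=hλ:
  k1=λy_n ⇒ h·k1=z·y_n;  k2=λ(1+2/5z)y_n ⇒ h·k2=z(1+2/5z)y_n
  y_{n+1}/y_n = 1 − 1/4z + 5/4z(1+2/5z) = 1 + z + 1/2z²
  R(z) = 1 + z + 1/2z².

Find x<0 with |R(x)|<1.
x=-0.8: |R|=0.5200
R=1: x+1/2x²=0 ⇒ x=−2=-2.0000; min R=1−1/(4·1/2)=0.5000>−1
Confirm numerically:
  x=-1.954: |R|=0.95506 <1
  x=-1.883: |R|=0.88984 <1
  x=-1.305: |R|=0.54651 <1
  x=-1.214: |R|=0.52290 <1
  x=-2.115: |R|=1.12161 >1
  x=-2.100: |R|=1.10500 >1
So |R|<1 on (-2.0000, 0).

z* = -2.0000.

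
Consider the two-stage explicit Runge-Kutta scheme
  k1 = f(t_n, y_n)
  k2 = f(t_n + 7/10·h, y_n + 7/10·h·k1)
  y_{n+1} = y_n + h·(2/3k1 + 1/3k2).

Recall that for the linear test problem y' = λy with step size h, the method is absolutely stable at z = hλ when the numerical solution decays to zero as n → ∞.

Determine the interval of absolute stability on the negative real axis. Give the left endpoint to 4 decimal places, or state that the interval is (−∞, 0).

(-4.2857, 0).

Test eqn y'=λy, z=hλ:
  k1=λy_n ⇒ h·k1=z·y_n;  k2=λ(1+7/10z)y_n ⇒ h·k2=z(1+7/10z)y_n
  y_{n+1}/y_n = 1 + 2/3z + 1/3z(1+7/10z) = 1 + z + 7/30z²
  R(z) = 1 + z + 7/30z².

Need |R(x)|<1, x<0.
x=-0.69: |R|=0.4211
R=1: x+7/30x²=0 ⇒ x=−30/7=-4.2857; min R=1−1/(4·7/30)=-0.0714>−1
Confirm numerically:
  x=-3.780: |R|=0.55396 <1
  x=-3.592: |R|=0.41857 <1
  x=-2.864: |R|=0.04992 <1
  x=-2.296: |R|=0.06596 <1
  x=-4.474: |R|=1.19656 >1
  x=-4.339: |R|=1.05395 >1
So |R|<1 on (-4.2857, 0).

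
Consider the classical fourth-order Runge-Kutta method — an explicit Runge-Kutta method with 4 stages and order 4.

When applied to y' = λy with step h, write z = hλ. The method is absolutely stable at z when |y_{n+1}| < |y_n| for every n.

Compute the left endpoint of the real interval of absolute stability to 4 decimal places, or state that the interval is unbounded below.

z* = -2.7853.

With y'=λy (z=hλ):
  order 4, 4-stage ⇒ R(z)=1+z+z^2/2+z^3/6+z^4/24
  (e.g. R(-1.6)=0.27040, |R|=0.27040)

Boundary: |R(x)|=1, x<0.
x=-1.6: |R|=0.2704
|R(-2.74)|=0.9338 |R(-0.87)|=0.4226 |R(-0.77)|=0.4650
Bisect:
  x_lo=-3.3611 |R|=2.2766  x_hi=-0.2703 |R|=0.7631
  mid=-1.81572 |R|=0.28789 →hi
  mid=-2.58842 |R|=0.74154 →hi
  mid=-2.97477 |R|=1.32532 →lo
  mid=-2.78159 |R|=0.99443 →hi
  mid=-2.87818 |R|=1.14932 →lo
  mid=-2.82989 |R|=1.06934 →lo
  mid=-2.80574 |R|=1.03126 →lo
  ...
  [-2.78536,-2.78518] ⇒ x*=-2.7853
So |R|<1 on (-2.7853, 0).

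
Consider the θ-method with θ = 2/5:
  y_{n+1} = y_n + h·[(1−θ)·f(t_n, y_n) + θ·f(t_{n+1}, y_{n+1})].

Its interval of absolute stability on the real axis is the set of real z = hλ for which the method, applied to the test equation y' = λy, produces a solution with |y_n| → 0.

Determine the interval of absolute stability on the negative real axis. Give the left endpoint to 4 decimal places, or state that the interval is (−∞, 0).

Test eqn y'=λy, z=hλ:
  y_{n+1} = y_n + z·[3/5·y_n + 2/5·y_{n+1}] ⇒ (1 − 2/5z)y_{n+1} = (1 + 3/5z)y_n
  ⇒ R(z) = (1 + 3/5z)/(1 − 2/5z).

Boundary: |R(x)|=1, x<0.
x=-1.35: |R|=0.1234
R=−1: 1+3/5x = −1+2/5x ⇒ -1/5x=2 ⇒ x=2/(-1/5)=-10.0000
Confirm numerically:
  x=-6.349: |R|=0.79371 <1
  x=-5.194: |R|=0.68768 <1
  x=-5.187: |R|=0.68694 <1
  x=-10.595: |R|=1.02272 >1
  x=-10.542: |R|=1.02078 >1
Interval (-10.0000, 0).

(-10.0000, 0).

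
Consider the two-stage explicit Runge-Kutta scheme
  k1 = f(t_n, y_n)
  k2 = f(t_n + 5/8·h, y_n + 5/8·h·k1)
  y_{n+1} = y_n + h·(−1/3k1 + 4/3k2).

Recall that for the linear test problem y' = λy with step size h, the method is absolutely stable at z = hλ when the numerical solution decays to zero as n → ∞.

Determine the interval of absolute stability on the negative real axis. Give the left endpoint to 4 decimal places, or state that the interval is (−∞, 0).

With y'=λy (z=hλ):
  k1=λy_n ⇒ h·k1=z·y_n;  k2=λ(1+5/8z)y_n ⇒ h·k2=z(1+5/8z)y_n
  y_{n+1}/y_n = 1 − 1/3z + 4/3z(1+5/8z) = 1 + z + 5/6z²
  Hence R(z) = 1 + z + 5/6z².

Need |R(x)|<1, x<0.
x=-1.2: |R|=1.0000
R=1: x+5/6x²=0 ⇒ x=−6/5=-1.2000; min R=1−1/(4·5/6)=0.7000>−1
Confirm numerically:
  x=-1.085: |R|=0.89602 <1
  x=-1.062: |R|=0.87787 <1
  x=-1.005: |R|=0.83669 <1
  x=-0.780: |R|=0.72700 <1
  x=-1.657: |R|=1.63104 >1
  x=-1.616: |R|=1.56021 >1
So |R|<1 on (-1.2000, 0).

(-1.2000, 0).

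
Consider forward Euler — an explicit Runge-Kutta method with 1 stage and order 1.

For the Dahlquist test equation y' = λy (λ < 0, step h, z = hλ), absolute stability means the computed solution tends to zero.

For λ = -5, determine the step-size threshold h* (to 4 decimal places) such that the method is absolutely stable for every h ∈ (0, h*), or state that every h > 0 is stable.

(-2.0000,0); λ=-5 ⇒ h* = 0.4000.

With y'=λy (z=hλ):
  order 1, 1-stage ⇒ R(z)=1+z
  (e.g. R(-1.58)=-0.58000, |R|=0.58000)

Find x<0 with |R(x)|<1.
x=-1.58: |R|=0.5800
|R(-1.98)|=0.9800 |R(-1.71)|=0.7100 |R(-0.62)|=0.3800
Bisect:
  x_lo=-2.7155 |R|=1.7155  x_hi=-0.0711 |R|=0.9289
  mid=-1.39329 |R|=0.39329 →hi
  mid=-2.05441 |R|=1.05441 →lo
  mid=-1.72385 |R|=0.72385 →hi
  mid=-1.88913 |R|=0.88913 →hi
  mid=-1.97177 |R|=0.97177 →hi
  mid=-2.01309 |R|=1.01309 →lo
  mid=-1.99243 |R|=0.99243 →hi
  mid=-2.00276 |R|=1.00276 →lo
  mid=-1.99760 |R|=0.99760 →hi
  mid=-2.00018 |R|=1.00018 →lo
  ...
  [-2.00002,-1.99986] ⇒ x*=-2.0000
So |R|<1 on (-2.0000, 0).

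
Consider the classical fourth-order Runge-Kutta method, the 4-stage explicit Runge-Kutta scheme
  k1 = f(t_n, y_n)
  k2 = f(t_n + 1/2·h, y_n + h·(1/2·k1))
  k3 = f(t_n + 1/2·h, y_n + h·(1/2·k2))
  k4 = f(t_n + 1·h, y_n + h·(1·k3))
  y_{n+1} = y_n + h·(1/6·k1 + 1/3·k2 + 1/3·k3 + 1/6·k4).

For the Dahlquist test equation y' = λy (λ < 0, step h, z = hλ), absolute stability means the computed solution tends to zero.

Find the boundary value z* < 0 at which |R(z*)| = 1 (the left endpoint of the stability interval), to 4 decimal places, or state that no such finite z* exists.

z* = -2.7853.

With y'=λy (z=hλ):
  order 4, 4-stage ⇒ R(z)=1+z+z^2/2+z^3/6+z^4/24
  (e.g. R(-0.58)=0.56040, |R|=0.56040)

Need |R(x)|<1, x<0.
x=-0.58: |R|=0.5604
|R(-2.12)|=0.3808 |R(-1.59)|=0.2704 |R(-0.85)|=0.4306
Bisect:
  x_lo=-3.5281 |R|=2.8323  x_hi=-0.1528 |R|=0.8583
  mid=-1.84048 |R|=0.29223 →hi
  mid=-2.68430 |R|=0.85812 →hi
  mid=-3.10622 |R|=1.60194 →lo
  mid=-2.89526 |R|=1.17886 →lo
  mid=-2.78978 |R|=1.00679 →lo
  mid=-2.73704 |R|=0.92966 →hi
  mid=-2.76341 |R|=0.96751 →hi
  ...
  [-2.78546,-2.78525] ⇒ x*=-2.7853
So |R|<1 on (-2.7853, 0).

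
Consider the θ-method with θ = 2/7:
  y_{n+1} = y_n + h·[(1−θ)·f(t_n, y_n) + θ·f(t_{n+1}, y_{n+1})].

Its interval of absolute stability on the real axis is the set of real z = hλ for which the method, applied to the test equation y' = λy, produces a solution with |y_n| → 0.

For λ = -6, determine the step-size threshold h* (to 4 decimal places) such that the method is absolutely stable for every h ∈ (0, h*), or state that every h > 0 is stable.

Set f=λy, z=hλ:
  y_{n+1} = y_n + z·[5/7·y_n + 2/7·y_{n+1}] ⇒ (1 − 2/7z)y_{n+1} = (1 + 5/7z)y_n
  Hence R(z) = (1 + 5/7z)/(1 − 2/7z).

Find x<0 with |R(x)|<1.
x=-0.48: |R|=0.5779
R=−1: 1+5/7x = −1+2/7x ⇒ -3/7x=2 ⇒ x=2/(-3/7)=-4.6667
Confirm numerically:
  x=-3.362: |R|=0.71481 <1
  x=-3.124: |R|=0.65066 <1
  x=-2.614: |R|=0.49640 <1
  x=-5.045: |R|=1.06641 >1
  x=-4.820: |R|=1.02764 >1
  x=-4.806: |R|=1.02516 >1
Interval (-4.6667, 0).

(-4.6667,0); λ=-6 ⇒ h* = (14/3)/6 = 0.7778.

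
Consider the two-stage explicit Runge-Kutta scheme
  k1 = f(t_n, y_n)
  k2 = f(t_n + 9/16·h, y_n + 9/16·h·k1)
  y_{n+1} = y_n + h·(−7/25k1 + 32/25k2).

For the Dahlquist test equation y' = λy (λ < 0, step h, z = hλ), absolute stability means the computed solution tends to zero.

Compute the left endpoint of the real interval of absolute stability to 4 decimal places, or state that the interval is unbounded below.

Set f=λy, z=hλ:
  k1=λy_n ⇒ h·k1=z·y_n;  k2=λ(1+9/16z)y_n ⇒ h·k2=z(1+9/16z)y_n
  y_{n+1}/y_n = 1 − 7/25z + 32/25z(1+9/16z) = 1 + z + 18/25z²
  ⇒ R(z) = 1 + z + 18/25z².

Solve |R(x)|<1 on ℝ⁻.
x=-1.39: |R|=1.0011
R=1: x+18/25x²=0 ⇒ x=−25/18=-1.3889; min R=1−1/(4·18/25)=0.6528>−1
Confirm numerically:
  x=-1.242: |R|=0.86865 <1
  x=-1.234: |R|=0.86238 <1
  x=-1.167: |R|=0.81356 <1
  x=-0.577: |R|=0.66271 <1
  x=-1.845: |R|=1.60590 >1
  x=-1.763: |R|=1.47488 >1
Stable set (-1.3889, 0).

left endpoint -1.3889.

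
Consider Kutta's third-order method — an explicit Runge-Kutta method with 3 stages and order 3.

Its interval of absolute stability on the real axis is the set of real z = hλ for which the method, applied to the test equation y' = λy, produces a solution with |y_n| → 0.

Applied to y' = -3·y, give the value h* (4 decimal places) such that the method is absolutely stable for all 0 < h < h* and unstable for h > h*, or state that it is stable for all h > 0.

On y'=λy, z=hλ:
  order 3, 3-stage ⇒ R(z)=1+z+z^2/2+z^3/6
  (e.g. R(-1.71)=-0.08132, |R|=0.08132)

Solve |R(x)|<1 on ℝ⁻.
x=-1.71: |R|=0.0813
|R(-2.48)|=0.9470 |R(-1.74)|=0.1042 |R(-1.08)|=0.2932
Bisect:
  x_lo=-3.1447 |R|=2.3831  x_hi=-0.3121 |R|=0.7316
  mid=-1.72836 |R|=0.09525 →hi
  mid=-2.43652 |R|=0.87898 →hi
  mid=-2.79059 |R|=1.51880 →lo
  mid=-2.61355 |R|=1.17361 →lo
  mid=-2.52503 |R|=1.02032 →lo
  mid=-2.48077 |R|=0.94820 →hi
  mid=-2.50290 |R|=0.98389 →hi
  mid=-2.51397 |R|=1.00201 →lo
  mid=-2.50844 |R|=0.99293 →hi
  ...
  [-2.51276,-2.51259] ⇒ x*=-2.5127
Interval (-2.5127, 0).

(-2.5127,0); λ=-3 ⇒ h* = 0.8376.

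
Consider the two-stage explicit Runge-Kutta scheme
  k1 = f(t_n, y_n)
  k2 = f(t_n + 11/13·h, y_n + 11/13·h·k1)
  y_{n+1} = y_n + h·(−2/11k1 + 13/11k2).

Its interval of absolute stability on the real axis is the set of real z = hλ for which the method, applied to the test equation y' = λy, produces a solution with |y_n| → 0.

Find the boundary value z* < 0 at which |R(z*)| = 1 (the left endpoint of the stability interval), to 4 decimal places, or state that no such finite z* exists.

z* = -1.0000.

With y'=λy (z=hλ):
  k1=λy_n ⇒ h·k1=z·y_n;  k2=λ(1+11/13z)y_n ⇒ h·k2=z(1+11/13z)y_n
  y_{n+1}/y_n = 1 − 2/11z + 13/11z(1+11/13z) = 1 + z + z²
  R(z) = 1 + z + z².

Need |R(x)|<1, x<0.
x=-1.46: |R|=1.6716
R=1: x+1x²=0 ⇒ x=−1=-1.0000; min R=1−1/(4·1)=0.7500>−1
Confirm numerically:
  x=-0.758: |R|=0.81656 <1
  x=-0.666: |R|=0.77756 <1
  x=-0.664: |R|=0.77690 <1
  x=-0.585: |R|=0.75723 <1
  x=-1.273: |R|=1.34753 >1
  x=-1.184: |R|=1.21786 >1
So |R|<1 on (-1.0000, 0).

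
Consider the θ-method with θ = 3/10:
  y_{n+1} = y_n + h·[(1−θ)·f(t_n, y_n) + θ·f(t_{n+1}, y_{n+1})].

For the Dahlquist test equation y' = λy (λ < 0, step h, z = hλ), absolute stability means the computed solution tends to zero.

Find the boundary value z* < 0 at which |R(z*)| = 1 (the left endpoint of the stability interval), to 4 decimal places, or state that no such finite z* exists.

With y'=λy (z=hλ):
  y_{n+1} = y_n + z·[7/10·y_n + 3/10·y_{n+1}] ⇒ (1 − 3/10z)y_{n+1} = (1 + 7/10z)y_n
  R(z) = (1 + 7/10z)/(1 − 3/10z).

Find x<0 with |R(x)|<1.
x=-1.54: |R|=0.0534
R=−1: 1+7/10x = −1+3/10x ⇒ -2/5x=2 ⇒ x=2/(-2/5)=-5.0000
Confirm numerically:
  x=-4.451: |R|=0.90596 <1
  x=-4.035: |R|=0.82538 <1
  x=-2.700: |R|=0.49171 <1
  x=-5.468: |R|=1.07090 >1
  x=-5.117: |R|=1.01846 >1
Interval (-5.0000, 0).

left endpoint -5.0000.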